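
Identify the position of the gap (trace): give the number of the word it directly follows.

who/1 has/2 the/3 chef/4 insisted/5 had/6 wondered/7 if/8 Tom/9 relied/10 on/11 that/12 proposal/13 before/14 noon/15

5

The displaced element is "who" (word 1).
It is linked across 1 clause boundary (Ø).
It functions as the subject of "wondered", so the gap sits immediately after word 5 ("insisted").
Base order: The chef has insisted that who had wondered if Tom relied on that proposal before noon.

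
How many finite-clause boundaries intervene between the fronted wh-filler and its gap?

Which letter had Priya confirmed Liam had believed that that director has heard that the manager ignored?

3

"which letter" is extracted from the object of "ignored".
Boundaries crossed, outermost first: [Ø], [that], [that] — 3 in total.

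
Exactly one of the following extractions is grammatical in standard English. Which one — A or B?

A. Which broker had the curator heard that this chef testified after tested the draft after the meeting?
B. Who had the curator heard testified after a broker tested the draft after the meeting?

B

In A, the wh-phrase is extracted from inside an adjunct island (introduced by "after"), which blocks movement.
In B, the extraction path crosses only that-complement boundaries, which are transparent.
So B is grammatical.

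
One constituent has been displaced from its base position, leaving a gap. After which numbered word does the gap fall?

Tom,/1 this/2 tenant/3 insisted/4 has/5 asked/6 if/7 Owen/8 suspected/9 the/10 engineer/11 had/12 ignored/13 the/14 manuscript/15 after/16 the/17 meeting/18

The displaced element is "Tom" (word 1).
It is linked across 1 clause boundary (Ø).
It functions as the subject of "asked", so the gap sits immediately after word 4 ("insisted").
Base order: This tenant insisted Tom has asked if Owen suspected the engineer had ignored the manuscript after the meeting.

4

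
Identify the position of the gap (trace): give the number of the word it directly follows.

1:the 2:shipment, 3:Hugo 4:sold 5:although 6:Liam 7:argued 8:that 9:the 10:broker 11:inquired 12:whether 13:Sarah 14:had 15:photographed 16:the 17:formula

4

The displaced element is "the shipment" (word 2).
It functions as the direct object of "sold", so the gap sits immediately after word 4 ("sold").
Base order: Hugo sold the shipment although Liam argued that the broker inquired whether Sarah had photographed the formula.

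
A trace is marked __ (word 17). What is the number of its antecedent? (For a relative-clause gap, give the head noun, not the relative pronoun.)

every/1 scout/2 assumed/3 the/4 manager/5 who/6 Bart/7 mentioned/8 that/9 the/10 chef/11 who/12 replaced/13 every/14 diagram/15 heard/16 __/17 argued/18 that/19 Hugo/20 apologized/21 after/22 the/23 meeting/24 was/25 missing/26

The gap at 17 is the subject of "argued", inside a relative clause.
The relative pronoun is "who" (word 6); it is bound by the head noun immediately before it.
Its filler is the head noun "manager", at word 5.

5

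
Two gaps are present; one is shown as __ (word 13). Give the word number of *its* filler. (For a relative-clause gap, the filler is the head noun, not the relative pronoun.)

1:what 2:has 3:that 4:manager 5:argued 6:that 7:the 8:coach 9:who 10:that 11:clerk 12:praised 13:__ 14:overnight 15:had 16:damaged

8

The marked gap is inside the relative clause, the direct object of "praised".
Its filler is the head noun "coach" (via "who"), at word 8.
(The other dependency links word 1 to a gap after word 16.)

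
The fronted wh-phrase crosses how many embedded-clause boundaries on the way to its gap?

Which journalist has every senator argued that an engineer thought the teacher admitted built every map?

"which journalist" is extracted from the subject of "built".
Boundaries crossed, outermost first: [that], [Ø], [Ø] — 3 in total.

3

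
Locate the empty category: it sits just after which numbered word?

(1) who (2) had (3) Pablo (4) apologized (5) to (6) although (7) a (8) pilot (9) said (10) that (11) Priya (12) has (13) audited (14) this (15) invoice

5

The displaced element is "who" (word 1).
It functions as the object of the preposition "to" of "apologized", so the gap sits immediately after word 5 ("to").
Base order: Pablo had apologized to who although a pilot said that Priya has audited this invoice.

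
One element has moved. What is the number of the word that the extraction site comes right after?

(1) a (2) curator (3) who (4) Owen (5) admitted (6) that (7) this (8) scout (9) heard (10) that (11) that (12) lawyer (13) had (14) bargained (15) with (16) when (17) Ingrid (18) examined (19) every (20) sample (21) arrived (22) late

15

The displaced element is "a curator" (word 2).
It is linked across 2 clause boundaries (that → that).
It functions as the object of the preposition "with" of "bargained", so the gap sits immediately after word 15 ("with").
Base order: Owen admitted that this scout heard that that lawyer had bargained with a curator when Ingrid examined every sample.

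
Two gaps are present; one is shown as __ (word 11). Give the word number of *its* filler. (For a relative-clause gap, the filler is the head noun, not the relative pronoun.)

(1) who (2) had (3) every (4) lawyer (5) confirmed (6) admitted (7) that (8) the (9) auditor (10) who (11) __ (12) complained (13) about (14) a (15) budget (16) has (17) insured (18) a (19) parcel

9

The marked gap is inside the relative clause, the subject of "complained".
Its filler is the head noun "auditor" (via "who"), at word 9.
(The other dependency links word 1 to a gap after word 5.)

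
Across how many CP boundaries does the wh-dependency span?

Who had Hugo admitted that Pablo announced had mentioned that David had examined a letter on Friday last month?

"who" is extracted from the subject of "mentioned".
Boundaries crossed, outermost first: [that], [Ø] — 2 in total.

2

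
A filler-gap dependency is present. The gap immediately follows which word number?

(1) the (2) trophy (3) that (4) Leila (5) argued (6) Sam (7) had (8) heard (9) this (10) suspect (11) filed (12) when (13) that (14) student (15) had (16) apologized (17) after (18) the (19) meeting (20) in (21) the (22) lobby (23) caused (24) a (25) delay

11

The displaced element is "the trophy" (word 2).
It is linked across 2 clause boundaries (Ø → Ø).
It functions as the direct object of "filed", so the gap sits immediately after word 11 ("filed").
Base order: Leila argued Sam had heard this suspect filed the trophy when that student had apologized after the meeting in the lobby.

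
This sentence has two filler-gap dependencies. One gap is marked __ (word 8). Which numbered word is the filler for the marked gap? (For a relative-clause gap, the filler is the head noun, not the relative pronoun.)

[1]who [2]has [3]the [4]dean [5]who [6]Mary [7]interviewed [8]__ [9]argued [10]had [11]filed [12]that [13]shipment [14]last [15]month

4

The marked gap is inside the relative clause, the direct object of "interviewed".
Its filler is the head noun "dean" (via "who"), at word 4.
(The other dependency links word 1 to a gap after word 9.)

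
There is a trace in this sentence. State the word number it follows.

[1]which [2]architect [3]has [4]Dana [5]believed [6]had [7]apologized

5

The displaced element is "which architect" (word 2).
It is linked across 1 clause boundary (Ø).
It functions as the subject of "apologized", so the gap sits immediately after word 5 ("believed").
Base order: Dana has believed which architect had apologized.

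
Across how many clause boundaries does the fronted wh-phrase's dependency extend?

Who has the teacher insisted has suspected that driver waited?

1

"who" is extracted from the subject of "suspected".
Boundaries crossed, outermost first: [Ø] — 1 in total.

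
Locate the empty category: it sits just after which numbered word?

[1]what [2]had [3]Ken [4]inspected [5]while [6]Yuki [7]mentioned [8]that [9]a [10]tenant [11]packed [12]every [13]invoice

The displaced element is "what" (word 1).
It functions as the direct object of "inspected", so the gap sits immediately after word 4 ("inspected").
Base order: Ken had inspected what while Yuki mentioned that a tenant packed every invoice.

4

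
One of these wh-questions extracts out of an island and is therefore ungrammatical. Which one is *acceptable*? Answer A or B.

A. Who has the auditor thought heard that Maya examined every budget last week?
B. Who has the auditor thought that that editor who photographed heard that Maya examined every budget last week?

A

In B, the wh-phrase is extracted from inside a complex-NP island (relative clause) (introduced by "who"), which blocks movement.
In A, the extraction path crosses only that-complement boundaries, which are transparent.
So A is grammatical.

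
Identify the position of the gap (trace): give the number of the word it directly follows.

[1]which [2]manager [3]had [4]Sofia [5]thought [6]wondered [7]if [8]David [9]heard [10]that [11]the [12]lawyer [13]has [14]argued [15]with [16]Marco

5

The displaced element is "which manager" (word 2).
It is linked across 1 clause boundary (Ø).
It functions as the subject of "wondered", so the gap sits immediately after word 5 ("thought").
Base order: Sofia had thought that which manager wondered if David heard that the lawyer has argued with Marco.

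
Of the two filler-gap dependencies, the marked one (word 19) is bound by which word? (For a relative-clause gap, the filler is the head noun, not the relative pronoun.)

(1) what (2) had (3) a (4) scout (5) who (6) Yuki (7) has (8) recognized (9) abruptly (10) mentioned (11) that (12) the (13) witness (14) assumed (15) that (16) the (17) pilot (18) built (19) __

1

The marked gap is the direct object of "built".
Its filler is the fronted wh-phrase "what", at word 1.
(The other dependency links word 4 to a gap after word 8.)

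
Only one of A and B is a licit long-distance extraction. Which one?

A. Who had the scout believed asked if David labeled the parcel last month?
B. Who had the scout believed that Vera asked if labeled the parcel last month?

In B, the wh-phrase is extracted from inside a wh-island (introduced by "if"), which blocks movement.
In A, the extraction path crosses only that-complement boundaries, which are transparent.
So A is grammatical.

A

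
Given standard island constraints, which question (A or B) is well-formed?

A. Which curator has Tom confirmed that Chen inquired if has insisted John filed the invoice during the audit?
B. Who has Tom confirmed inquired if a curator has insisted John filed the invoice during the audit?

In A, the wh-phrase is extracted from inside a wh-island (introduced by "if"), which blocks movement.
In B, the extraction path crosses only that-complement boundaries, which are transparent.
So B is grammatical.

B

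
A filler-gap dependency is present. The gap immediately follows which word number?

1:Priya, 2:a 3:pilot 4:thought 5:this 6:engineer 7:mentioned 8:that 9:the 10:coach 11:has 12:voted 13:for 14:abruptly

13

The displaced element is "Priya" (word 1).
It is linked across 2 clause boundaries (Ø → that).
It functions as the object of the preposition "for" of "voted", so the gap sits immediately after word 13 ("for").
Base order: A pilot thought this engineer mentioned that the coach has voted for Priya abruptly.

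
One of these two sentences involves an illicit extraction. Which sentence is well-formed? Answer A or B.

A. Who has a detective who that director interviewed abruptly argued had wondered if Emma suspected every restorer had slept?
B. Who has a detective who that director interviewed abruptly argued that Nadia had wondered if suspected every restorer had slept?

In B, the wh-phrase is extracted from inside a wh-island (introduced by "if"), which blocks movement.
In A, the extraction path crosses only that-complement boundaries, which are transparent.
So A is grammatical.

A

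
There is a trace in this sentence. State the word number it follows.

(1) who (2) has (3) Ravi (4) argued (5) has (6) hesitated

The displaced element is "who" (word 1).
It is linked across 1 clause boundary (Ø).
It functions as the subject of "hesitated", so the gap sits immediately after word 4 ("argued").
Base order: Ravi has argued that who has hesitated.

4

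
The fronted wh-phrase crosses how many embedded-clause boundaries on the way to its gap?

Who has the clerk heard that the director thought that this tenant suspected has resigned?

"who" is extracted from the subject of "resigned".
Boundaries crossed, outermost first: [that], [that], [Ø] — 3 in total.

3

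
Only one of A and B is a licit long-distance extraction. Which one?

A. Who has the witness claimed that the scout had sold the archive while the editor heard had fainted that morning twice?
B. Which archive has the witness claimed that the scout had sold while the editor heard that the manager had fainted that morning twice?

B

In A, the wh-phrase is extracted from inside an adjunct island (introduced by "while"), which blocks movement.
In B, the extraction path crosses only that-complement boundaries, which are transparent.
So B is grammatical.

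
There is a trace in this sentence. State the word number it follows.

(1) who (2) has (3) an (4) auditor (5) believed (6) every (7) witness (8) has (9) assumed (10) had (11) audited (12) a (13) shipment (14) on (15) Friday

9

The displaced element is "who" (word 1).
It is linked across 2 clause boundaries (Ø → Ø).
It functions as the subject of "audited", so the gap sits immediately after word 9 ("assumed").
Base order: An auditor has believed every witness has assumed that who had audited a shipment on Friday.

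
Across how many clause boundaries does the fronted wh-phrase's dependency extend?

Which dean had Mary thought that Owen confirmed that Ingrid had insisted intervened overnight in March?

3

"which dean" is extracted from the subject of "intervened".
Boundaries crossed, outermost first: [that], [that], [Ø] — 3 in total.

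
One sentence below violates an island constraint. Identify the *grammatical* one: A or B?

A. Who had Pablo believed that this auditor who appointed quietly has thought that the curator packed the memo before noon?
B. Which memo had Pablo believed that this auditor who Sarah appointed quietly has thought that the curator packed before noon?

B

In A, the wh-phrase is extracted from inside a complex-NP island (relative clause) (introduced by "who"), which blocks movement.
In B, the extraction path crosses only that-complement boundaries, which are transparent.
So B is grammatical.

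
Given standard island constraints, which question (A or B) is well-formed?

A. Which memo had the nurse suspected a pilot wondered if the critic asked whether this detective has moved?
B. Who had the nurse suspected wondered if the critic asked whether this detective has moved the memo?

In A, the wh-phrase is extracted from inside a wh-island (introduced by "if"), which blocks movement.
In B, the extraction path crosses only that-complement boundaries, which are transparent.
So B is grammatical.

B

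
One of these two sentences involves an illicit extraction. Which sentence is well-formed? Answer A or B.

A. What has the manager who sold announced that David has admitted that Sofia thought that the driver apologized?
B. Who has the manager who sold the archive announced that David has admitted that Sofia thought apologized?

In A, the wh-phrase is extracted from inside a complex-NP island (relative clause) (introduced by "who"), which blocks movement.
In B, the extraction path crosses only that-complement boundaries, which are transparent.
So B is grammatical.

B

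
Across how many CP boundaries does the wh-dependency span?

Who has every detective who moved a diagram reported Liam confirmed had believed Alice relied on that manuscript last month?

"who" is extracted from the subject of "believed".
Boundaries crossed, outermost first: [Ø], [Ø] — 2 in total.

2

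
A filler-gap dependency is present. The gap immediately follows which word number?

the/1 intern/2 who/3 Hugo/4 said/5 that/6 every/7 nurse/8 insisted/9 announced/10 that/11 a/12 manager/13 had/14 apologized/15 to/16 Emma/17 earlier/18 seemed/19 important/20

9

The displaced element is "the intern" (word 2).
It is linked across 2 clause boundaries (that → Ø).
It functions as the subject of "announced", so the gap sits immediately after word 9 ("insisted").
Base order: Hugo said that every nurse insisted that the intern announced that a manager had apologized to Emma earlier.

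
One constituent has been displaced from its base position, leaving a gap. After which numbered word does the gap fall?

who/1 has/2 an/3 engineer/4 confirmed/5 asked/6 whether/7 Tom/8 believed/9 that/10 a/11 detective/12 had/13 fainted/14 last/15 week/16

5

The displaced element is "who" (word 1).
It is linked across 1 clause boundary (Ø).
It functions as the subject of "asked", so the gap sits immediately after word 5 ("confirmed").
Base order: An engineer has confirmed that who asked whether Tom believed that a detective had fainted last week.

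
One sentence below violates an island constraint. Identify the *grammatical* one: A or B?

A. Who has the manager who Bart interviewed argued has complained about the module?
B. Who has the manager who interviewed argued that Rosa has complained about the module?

In B, the wh-phrase is extracted from inside a complex-NP island (relative clause) (introduced by "who"), which blocks movement.
In A, the extraction path crosses only that-complement boundaries, which are transparent.
So A is grammatical.

A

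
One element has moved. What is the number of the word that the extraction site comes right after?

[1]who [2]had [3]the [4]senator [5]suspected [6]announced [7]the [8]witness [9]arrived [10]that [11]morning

The displaced element is "who" (word 1).
It is linked across 1 clause boundary (Ø).
It functions as the subject of "announced", so the gap sits immediately after word 5 ("suspected").
Base order: The senator had suspected that who announced the witness arrived that morning.

5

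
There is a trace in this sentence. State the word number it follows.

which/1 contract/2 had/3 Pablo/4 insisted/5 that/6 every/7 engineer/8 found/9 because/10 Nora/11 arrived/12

9

The displaced element is "which contract" (word 2).
It is linked across 1 clause boundary (that).
It functions as the direct object of "found", so the gap sits immediately after word 9 ("found").
Base order: Pablo had insisted that every engineer found which contract because Nora arrived.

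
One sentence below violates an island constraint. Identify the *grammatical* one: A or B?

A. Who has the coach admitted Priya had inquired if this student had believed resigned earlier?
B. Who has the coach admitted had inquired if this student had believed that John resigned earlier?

In A, the wh-phrase is extracted from inside a wh-island (introduced by "if"), which blocks movement.
In B, the extraction path crosses only that-complement boundaries, which are transparent.
So B is grammatical.

B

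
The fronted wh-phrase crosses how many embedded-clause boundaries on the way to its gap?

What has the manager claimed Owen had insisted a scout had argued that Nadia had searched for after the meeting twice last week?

"what" is extracted from the PP object of "searched".
Boundaries crossed, outermost first: [Ø], [Ø], [that] — 3 in total.

3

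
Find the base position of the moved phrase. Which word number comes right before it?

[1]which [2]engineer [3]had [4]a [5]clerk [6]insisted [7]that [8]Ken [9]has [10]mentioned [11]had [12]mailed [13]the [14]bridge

10

The displaced element is "which engineer" (word 2).
It is linked across 2 clause boundaries (that → Ø).
It functions as the subject of "mailed", so the gap sits immediately after word 10 ("mentioned").
Base order: A clerk had insisted that Ken has mentioned which engineer had mailed the bridge.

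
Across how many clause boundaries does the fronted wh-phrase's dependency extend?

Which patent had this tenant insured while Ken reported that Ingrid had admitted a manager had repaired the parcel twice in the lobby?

"which patent" originates inside the matrix clause — no clause boundary is crossed.

0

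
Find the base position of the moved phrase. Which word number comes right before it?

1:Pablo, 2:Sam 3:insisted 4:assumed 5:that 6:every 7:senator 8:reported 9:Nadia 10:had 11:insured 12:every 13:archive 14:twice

3

The displaced element is "Pablo" (word 1).
It is linked across 1 clause boundary (Ø).
It functions as the subject of "assumed", so the gap sits immediately after word 3 ("insisted").
Base order: Sam insisted that Pablo assumed that every senator reported Nadia had insured every archive twice.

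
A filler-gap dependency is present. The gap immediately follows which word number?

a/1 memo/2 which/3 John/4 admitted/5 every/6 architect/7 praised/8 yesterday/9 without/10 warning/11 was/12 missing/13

The displaced element is "a memo" (word 2).
It is linked across 1 clause boundary (Ø).
It functions as the direct object of "praised", so the gap sits immediately after word 8 ("praised").
Base order: John admitted every architect praised a memo yesterday without warning.

8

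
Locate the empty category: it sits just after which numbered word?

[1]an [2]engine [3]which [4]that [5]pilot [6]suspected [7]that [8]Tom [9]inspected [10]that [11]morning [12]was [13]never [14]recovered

The displaced element is "an engine" (word 2).
It is linked across 1 clause boundary (that).
It functions as the direct object of "inspected", so the gap sits immediately after word 9 ("inspected").
Base order: That pilot suspected that Tom inspected an engine that morning.

9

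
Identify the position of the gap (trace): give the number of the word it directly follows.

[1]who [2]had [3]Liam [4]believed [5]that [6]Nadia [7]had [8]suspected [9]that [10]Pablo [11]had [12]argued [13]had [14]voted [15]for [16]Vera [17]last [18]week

The displaced element is "who" (word 1).
It is linked across 3 clause boundaries (that → that → Ø).
It functions as the subject of "voted", so the gap sits immediately after word 12 ("argued").
Base order: Liam had believed that Nadia had suspected that Pablo had argued that who had voted for Vera last week.

12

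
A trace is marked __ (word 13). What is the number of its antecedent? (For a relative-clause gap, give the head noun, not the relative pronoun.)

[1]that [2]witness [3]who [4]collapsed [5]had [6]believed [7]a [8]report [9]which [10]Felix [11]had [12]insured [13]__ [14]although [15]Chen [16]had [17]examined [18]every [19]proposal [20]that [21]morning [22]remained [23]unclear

8

The gap at 13 is the object of "insured", inside a relative clause.
The relative pronoun is "which" (word 9); it is bound by the head noun immediately before it.
Its filler is the head noun "report", at word 8.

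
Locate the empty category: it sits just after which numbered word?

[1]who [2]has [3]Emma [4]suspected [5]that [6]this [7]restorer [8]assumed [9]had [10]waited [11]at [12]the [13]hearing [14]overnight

The displaced element is "who" (word 1).
It is linked across 2 clause boundaries (that → Ø).
It functions as the subject of "waited", so the gap sits immediately after word 8 ("assumed").
Base order: Emma has suspected that this restorer assumed that who had waited at the hearing overnight.

8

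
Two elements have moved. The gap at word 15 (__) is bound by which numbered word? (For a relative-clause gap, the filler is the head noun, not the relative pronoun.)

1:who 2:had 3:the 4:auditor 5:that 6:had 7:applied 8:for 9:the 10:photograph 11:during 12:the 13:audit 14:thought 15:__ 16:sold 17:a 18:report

1

The marked gap is the subject of "sold".
Its filler is the fronted wh-phrase "who", at word 1.
(The other dependency links word 4 to a gap after word 5.)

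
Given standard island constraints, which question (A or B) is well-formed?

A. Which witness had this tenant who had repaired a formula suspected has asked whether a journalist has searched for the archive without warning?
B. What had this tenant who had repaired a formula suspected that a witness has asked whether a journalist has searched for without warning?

A

In B, the wh-phrase is extracted from inside a wh-island (introduced by "whether"), which blocks movement.
In A, the extraction path crosses only that-complement boundaries, which are transparent.
So A is grammatical.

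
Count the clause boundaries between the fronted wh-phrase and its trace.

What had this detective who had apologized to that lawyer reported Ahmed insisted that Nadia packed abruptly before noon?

2

"what" is extracted from the object of "packed".
Boundaries crossed, outermost first: [Ø], [that] — 2 in total.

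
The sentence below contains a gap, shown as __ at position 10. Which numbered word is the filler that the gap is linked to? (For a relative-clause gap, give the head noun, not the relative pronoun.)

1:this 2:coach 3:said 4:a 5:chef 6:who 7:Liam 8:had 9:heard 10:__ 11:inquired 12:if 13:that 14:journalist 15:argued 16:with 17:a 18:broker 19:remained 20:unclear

5

The gap at 10 is the subject of "inquired", inside a relative clause.
The relative pronoun is "who" (word 6); it is bound by the head noun immediately before it.
Its filler is the head noun "chef", at word 5.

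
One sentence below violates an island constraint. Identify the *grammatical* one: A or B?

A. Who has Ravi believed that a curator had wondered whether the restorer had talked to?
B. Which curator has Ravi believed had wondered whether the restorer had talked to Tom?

B

In A, the wh-phrase is extracted from inside a wh-island (introduced by "whether"), which blocks movement.
In B, the extraction path crosses only that-complement boundaries, which are transparent.
So B is grammatical.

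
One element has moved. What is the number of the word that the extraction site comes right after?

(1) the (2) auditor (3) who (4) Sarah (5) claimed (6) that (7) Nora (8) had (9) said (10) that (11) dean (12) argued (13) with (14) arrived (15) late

13

The displaced element is "the auditor" (word 2).
It is linked across 2 clause boundaries (that → Ø).
It functions as the object of the preposition "with" of "argued", so the gap sits immediately after word 13 ("with").
Base order: Sarah claimed that Nora had said that dean argued with the auditor.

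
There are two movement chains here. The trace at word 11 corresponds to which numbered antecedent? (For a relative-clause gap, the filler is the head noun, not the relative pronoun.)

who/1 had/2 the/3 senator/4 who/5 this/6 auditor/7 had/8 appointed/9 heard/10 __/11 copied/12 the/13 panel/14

1

The marked gap is the subject of "copied".
Its filler is the fronted wh-phrase "who", at word 1.
(The other dependency links word 4 to a gap after word 9.)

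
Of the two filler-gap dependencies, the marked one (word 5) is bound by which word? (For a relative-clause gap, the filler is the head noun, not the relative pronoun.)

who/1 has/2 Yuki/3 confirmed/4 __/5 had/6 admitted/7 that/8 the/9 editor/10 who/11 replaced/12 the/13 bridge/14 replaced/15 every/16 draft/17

The marked gap is the subject of "admitted".
Its filler is the fronted wh-phrase "who", at word 1.
(The other dependency links word 10 to a gap after word 11.)

1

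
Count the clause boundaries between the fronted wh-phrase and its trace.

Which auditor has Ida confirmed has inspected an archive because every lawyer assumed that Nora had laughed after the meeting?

"which auditor" is extracted from the subject of "inspected".
Boundaries crossed, outermost first: [Ø] — 1 in total.

1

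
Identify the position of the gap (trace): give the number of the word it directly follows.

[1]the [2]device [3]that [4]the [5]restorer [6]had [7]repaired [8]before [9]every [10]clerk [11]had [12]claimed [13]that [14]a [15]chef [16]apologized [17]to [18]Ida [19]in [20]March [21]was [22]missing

The displaced element is "the device" (word 2).
It functions as the direct object of "repaired", so the gap sits immediately after word 7 ("repaired").
Base order: The restorer had repaired the device before every clerk had claimed that a chef apologized to Ida in March.

7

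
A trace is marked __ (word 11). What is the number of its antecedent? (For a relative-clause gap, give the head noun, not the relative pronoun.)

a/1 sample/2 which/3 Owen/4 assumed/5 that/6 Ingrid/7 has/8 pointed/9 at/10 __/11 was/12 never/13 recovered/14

2

The gap at 11 is the prepositional object of "pointed", inside a relative clause.
The relative pronoun is "which" (word 3); it is bound by the head noun immediately before it.
Its filler is the head noun "sample", at word 2.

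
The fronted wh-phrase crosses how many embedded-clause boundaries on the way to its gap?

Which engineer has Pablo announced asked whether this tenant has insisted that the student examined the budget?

1

"which engineer" is extracted from the subject of "asked".
Boundaries crossed, outermost first: [Ø] — 1 in total.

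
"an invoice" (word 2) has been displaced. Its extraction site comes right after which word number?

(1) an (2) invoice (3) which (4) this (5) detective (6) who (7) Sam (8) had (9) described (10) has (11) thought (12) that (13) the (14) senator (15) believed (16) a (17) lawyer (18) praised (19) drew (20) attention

18

The displaced element is "an invoice" (word 2).
It is linked across 2 clause boundaries (that → Ø).
It functions as the direct object of "praised", so the gap sits immediately after word 18 ("praised").
Base order: This detective who Sam had described has thought that the senator believed a lawyer praised an invoice.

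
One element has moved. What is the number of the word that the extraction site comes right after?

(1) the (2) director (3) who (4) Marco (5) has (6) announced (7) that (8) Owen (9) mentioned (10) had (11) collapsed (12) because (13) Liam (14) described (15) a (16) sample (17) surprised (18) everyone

9

The displaced element is "the director" (word 2).
It is linked across 2 clause boundaries (that → Ø).
It functions as the subject of "collapsed", so the gap sits immediately after word 9 ("mentioned").
Base order: Marco has announced that Owen mentioned that the director had collapsed because Liam described a sample.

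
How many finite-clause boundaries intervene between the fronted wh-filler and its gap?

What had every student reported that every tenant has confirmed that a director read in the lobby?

"what" is extracted from the object of "read".
Boundaries crossed, outermost first: [that], [that] — 2 in total.

2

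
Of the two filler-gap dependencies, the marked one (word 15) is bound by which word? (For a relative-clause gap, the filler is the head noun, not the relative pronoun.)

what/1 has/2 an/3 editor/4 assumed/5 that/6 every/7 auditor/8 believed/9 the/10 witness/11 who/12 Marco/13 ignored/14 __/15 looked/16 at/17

11

The marked gap is inside the relative clause, the direct object of "ignored".
Its filler is the head noun "witness" (via "who"), at word 11.
(The other dependency links word 1 to a gap after word 17.)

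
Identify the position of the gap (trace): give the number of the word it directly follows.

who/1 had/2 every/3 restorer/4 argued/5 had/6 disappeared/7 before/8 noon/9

5

The displaced element is "who" (word 1).
It is linked across 1 clause boundary (Ø).
It functions as the subject of "disappeared", so the gap sits immediately after word 5 ("argued").
Base order: Every restorer had argued that who had disappeared before noon.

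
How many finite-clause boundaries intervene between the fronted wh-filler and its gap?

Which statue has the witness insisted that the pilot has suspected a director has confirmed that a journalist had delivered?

3

"which statue" is extracted from the object of "delivered".
Boundaries crossed, outermost first: [that], [Ø], [that] — 3 in total.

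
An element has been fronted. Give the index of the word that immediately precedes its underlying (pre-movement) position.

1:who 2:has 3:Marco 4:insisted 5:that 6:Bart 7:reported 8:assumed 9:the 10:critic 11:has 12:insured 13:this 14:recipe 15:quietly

The displaced element is "who" (word 1).
It is linked across 2 clause boundaries (that → Ø).
It functions as the subject of "assumed", so the gap sits immediately after word 7 ("reported").
Base order: Marco has insisted that Bart reported that who assumed the critic has insured this recipe quietly.

7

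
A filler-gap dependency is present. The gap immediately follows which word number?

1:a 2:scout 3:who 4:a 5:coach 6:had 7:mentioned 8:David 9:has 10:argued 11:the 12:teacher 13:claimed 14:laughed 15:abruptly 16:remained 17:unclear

13

The displaced element is "a scout" (word 2).
It is linked across 3 clause boundaries (Ø → Ø → Ø).
It functions as the subject of "laughed", so the gap sits immediately after word 13 ("claimed").
Base order: A coach had mentioned David has argued the teacher claimed a scout laughed abruptly.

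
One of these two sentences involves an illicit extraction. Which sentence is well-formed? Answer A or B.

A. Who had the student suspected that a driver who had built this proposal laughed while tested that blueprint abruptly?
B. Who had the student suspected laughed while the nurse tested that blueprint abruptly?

In A, the wh-phrase is extracted from inside an adjunct island (introduced by "while"), which blocks movement.
In B, the extraction path crosses only that-complement boundaries, which are transparent.
So B is grammatical.

B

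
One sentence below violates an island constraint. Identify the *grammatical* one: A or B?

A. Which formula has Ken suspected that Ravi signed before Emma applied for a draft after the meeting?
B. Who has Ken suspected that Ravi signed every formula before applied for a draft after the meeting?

In B, the wh-phrase is extracted from inside an adjunct island (introduced by "before"), which blocks movement.
In A, the extraction path crosses only that-complement boundaries, which are transparent.
So A is grammatical.

A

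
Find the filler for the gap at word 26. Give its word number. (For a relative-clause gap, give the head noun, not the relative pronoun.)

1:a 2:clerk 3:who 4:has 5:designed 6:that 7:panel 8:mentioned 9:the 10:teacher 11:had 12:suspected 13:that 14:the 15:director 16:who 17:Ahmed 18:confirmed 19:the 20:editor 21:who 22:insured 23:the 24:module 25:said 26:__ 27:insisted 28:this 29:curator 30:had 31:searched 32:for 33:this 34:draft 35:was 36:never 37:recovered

The gap at 26 is the subject of "insisted", inside a relative clause.
The relative pronoun is "who" (word 16); it is bound by the head noun immediately before it.
Its filler is the head noun "director", at word 15.

15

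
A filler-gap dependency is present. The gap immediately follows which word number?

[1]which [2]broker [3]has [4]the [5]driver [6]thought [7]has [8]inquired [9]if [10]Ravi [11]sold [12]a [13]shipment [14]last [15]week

The displaced element is "which broker" (word 2).
It is linked across 1 clause boundary (Ø).
It functions as the subject of "inquired", so the gap sits immediately after word 6 ("thought").
Base order: The driver has thought that which broker has inquired if Ravi sold a shipment last week.

6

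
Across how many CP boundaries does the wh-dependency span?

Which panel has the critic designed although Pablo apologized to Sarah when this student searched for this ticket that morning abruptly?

"which panel" originates inside the matrix clause — no clause boundary is crossed.

0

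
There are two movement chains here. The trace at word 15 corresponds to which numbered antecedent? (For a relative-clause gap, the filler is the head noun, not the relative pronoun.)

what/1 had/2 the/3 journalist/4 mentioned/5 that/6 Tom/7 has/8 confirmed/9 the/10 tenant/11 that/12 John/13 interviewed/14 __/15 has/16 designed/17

11

The marked gap is inside the relative clause, the direct object of "interviewed".
Its filler is the head noun "tenant" (via "that"), at word 11.
(The other dependency links word 1 to a gap after word 17.)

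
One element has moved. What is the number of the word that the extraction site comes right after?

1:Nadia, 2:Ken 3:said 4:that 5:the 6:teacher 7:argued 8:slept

The displaced element is "Nadia" (word 1).
It is linked across 2 clause boundaries (that → Ø).
It functions as the subject of "slept", so the gap sits immediately after word 7 ("argued").
Base order: Ken said that the teacher argued that Nadia slept.

7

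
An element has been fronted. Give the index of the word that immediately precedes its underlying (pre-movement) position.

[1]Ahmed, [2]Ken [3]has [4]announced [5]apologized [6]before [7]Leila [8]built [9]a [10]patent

4

The displaced element is "Ahmed" (word 1).
It is linked across 1 clause boundary (Ø).
It functions as the subject of "apologized", so the gap sits immediately after word 4 ("announced").
Base order: Ken has announced Ahmed apologized before Leila built a patent.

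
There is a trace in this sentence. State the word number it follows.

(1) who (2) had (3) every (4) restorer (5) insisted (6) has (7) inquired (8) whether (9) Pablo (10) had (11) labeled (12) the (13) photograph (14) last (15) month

The displaced element is "who" (word 1).
It is linked across 1 clause boundary (Ø).
It functions as the subject of "inquired", so the gap sits immediately after word 5 ("insisted").
Base order: Every restorer had insisted that who has inquired whether Pablo had labeled the photograph last month.

5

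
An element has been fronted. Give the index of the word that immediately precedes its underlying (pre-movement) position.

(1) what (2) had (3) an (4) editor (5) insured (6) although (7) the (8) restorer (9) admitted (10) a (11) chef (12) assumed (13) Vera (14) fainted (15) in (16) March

5

The displaced element is "what" (word 1).
It functions as the direct object of "insured", so the gap sits immediately after word 5 ("insured").
Base order: An editor had insured what although the restorer admitted a chef assumed Vera fainted in March.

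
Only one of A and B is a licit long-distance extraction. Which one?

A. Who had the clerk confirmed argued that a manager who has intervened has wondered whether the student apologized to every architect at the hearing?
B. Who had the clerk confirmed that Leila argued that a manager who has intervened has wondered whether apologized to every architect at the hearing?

A

In B, the wh-phrase is extracted from inside a wh-island (introduced by "whether"), which blocks movement.
In A, the extraction path crosses only that-complement boundaries, which are transparent.
So A is grammatical.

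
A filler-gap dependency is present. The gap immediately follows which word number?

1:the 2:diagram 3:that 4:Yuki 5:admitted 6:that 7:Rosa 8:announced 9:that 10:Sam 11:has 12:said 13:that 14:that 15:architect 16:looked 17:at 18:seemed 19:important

17

The displaced element is "the diagram" (word 2).
It is linked across 3 clause boundaries (that → that → that).
It functions as the object of the preposition "at" of "looked", so the gap sits immediately after word 17 ("at").
Base order: Yuki admitted that Rosa announced that Sam has said that that architect looked at the diagram.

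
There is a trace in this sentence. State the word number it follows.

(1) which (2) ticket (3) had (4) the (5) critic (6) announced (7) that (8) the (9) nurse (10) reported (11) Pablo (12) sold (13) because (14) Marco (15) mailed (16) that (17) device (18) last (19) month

12

The displaced element is "which ticket" (word 2).
It is linked across 2 clause boundaries (that → Ø).
It functions as the direct object of "sold", so the gap sits immediately after word 12 ("sold").
Base order: The critic had announced that the nurse reported Pablo sold which ticket because Marco mailed that device last month.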